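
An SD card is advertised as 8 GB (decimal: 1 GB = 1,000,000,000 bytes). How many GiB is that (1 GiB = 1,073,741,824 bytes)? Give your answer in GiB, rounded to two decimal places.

7.45 GiB

8 GB × 1,000,000,000 bytes/GB = 8,000,000,000 bytes
1 GiB = 1,073,741,824 bytes
8,000,000,000 / 1,073,741,824 = 7.45 GiB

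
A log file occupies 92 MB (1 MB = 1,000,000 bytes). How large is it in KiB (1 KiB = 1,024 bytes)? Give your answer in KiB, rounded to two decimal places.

89,843.75 KiB

92 MB × 1,000,000 bytes/MB = 92,000,000 bytes
1 KiB = 2^10 bytes = 1,024 bytes
92,000,000 / 1,024 = 89,843.75 KiB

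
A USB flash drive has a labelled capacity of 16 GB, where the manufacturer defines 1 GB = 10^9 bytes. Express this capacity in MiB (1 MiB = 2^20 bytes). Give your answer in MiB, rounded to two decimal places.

15,258.79 MiB

16 GB = 16 × 10^9 bytes = 16,000,000,000 bytes
1 MiB = 1,048,576 bytes
16,000,000,000 / 1,048,576 = 15,258.79 MiB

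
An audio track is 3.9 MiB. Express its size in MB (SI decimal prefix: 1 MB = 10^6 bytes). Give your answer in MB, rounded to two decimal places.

4.09 MB

3.9 MiB × 1,048,576 bytes/MiB = 4,089,446.4 bytes
1 MB = 1,000,000 bytes
4,089,446.4 / 1,000,000 = 4.09 MB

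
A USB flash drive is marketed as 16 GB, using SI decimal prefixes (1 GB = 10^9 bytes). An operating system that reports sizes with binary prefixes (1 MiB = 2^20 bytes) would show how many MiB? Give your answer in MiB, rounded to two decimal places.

15,258.79 MiB

16 GB = 16 × 10^9 bytes = 16,000,000,000 bytes
1 MiB = 2^20 bytes = 1,048,576 bytes
16,000,000,000 / 1,048,576 = 15,258.79 MiB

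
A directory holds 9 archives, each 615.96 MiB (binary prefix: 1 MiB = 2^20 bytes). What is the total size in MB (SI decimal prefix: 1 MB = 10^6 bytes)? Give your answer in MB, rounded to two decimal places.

Total = 9 × 615.96 MiB = 5543.64 MiB
= 5543.64 × 1,048,576 bytes = 5,812,927,856.64 bytes
1 MB = 1,000,000 bytes
5,812,927,856.64 / 1,000,000 = 5,812.93 MB

5,812.93 MB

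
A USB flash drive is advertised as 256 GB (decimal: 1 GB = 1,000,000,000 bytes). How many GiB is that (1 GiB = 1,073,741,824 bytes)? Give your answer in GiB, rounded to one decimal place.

238.4 GiB

256 GB = 256 × 10^9 bytes = 256,000,000,000 bytes
1 GiB = 1,073,741,824 bytes
256,000,000,000 / 1,073,741,824 = 238.4 GiB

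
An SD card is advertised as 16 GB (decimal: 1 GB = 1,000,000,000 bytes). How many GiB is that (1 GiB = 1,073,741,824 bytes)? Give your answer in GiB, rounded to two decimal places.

16 GB × 1,000,000,000 bytes/GB = 16,000,000,000 bytes
1 GiB = 1,073,741,824 bytes
16,000,000,000 / 1,073,741,824 = 14.90 GiB

14.90 GiB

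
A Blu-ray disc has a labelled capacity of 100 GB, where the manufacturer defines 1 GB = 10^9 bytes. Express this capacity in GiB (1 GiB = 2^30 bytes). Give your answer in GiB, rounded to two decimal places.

100 GB = 100 × 10^9 bytes = 100,000,000,000 bytes
1 GiB = 1,073,741,824 bytes
100,000,000,000 / 1,073,741,824 = 93.13 GiB

93.13 GiB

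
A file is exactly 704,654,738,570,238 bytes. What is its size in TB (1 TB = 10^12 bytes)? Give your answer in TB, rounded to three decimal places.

704,654,738,570,238 bytes given.
1 TB = 10^12 bytes = 1,000,000,000,000 bytes
704,654,738,570,238 / 1,000,000,000,000 = 704.655 TB

704.655 TB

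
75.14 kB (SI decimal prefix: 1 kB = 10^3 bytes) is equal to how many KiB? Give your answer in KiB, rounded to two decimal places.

75.14 kB × 1,000 bytes/kB = 75,140 bytes
1 KiB = 1,024 bytes
75,140 / 1,024 = 73.38 KiB

73.38 KiB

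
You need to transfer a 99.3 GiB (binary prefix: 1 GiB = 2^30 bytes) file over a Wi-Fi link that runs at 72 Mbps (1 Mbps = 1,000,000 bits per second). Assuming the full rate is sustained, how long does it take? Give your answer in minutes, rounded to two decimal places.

197.45 minutes

99.3 GiB = 106,622,563,123.2 bytes = 852,980,504,985.6 bits
72 Mbps = 72,000,000 bits/s
time = 852,980,504,985.6 / 72,000,000 = 11,846.951 s
11,846.951 s / 60 = 197.45 minutes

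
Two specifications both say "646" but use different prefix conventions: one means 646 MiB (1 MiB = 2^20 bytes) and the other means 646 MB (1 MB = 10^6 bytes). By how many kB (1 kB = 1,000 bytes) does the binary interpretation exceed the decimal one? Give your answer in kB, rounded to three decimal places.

646 MiB = 646 × 1,048,576 = 677,380,096 bytes
646 MB = 646 × 1,000,000 = 646,000,000 bytes
difference = 31,380,096 bytes
31,380,096 / 1,000 = 31,380.096 kB

31,380.096 kB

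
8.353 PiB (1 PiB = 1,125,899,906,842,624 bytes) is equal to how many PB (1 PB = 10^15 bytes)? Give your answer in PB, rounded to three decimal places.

9.405 PB

8.353 PiB = 8.353 × 2^50 bytes = 9,404,641,921,856,438.272 bytes
1 PB = 1,000,000,000,000,000 bytes
9,404,641,921,856,438.272 / 1,000,000,000,000,000 = 9.405 PB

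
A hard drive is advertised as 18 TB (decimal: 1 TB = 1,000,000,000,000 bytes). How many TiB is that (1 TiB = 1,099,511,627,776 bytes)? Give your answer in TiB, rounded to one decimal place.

16.4 TiB

18 TB = 18 × 10^12 bytes = 18,000,000,000,000 bytes
1 TiB = 1,099,511,627,776 bytes
18,000,000,000,000 / 1,099,511,627,776 = 16.4 TiB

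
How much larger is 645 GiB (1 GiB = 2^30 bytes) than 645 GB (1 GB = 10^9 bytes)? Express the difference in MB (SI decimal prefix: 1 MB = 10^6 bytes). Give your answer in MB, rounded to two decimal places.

47,563.48 MB

645 GiB = 645 × 1,073,741,824 = 692,563,476,480 bytes
645 GB = 645 × 1,000,000,000 = 645,000,000,000 bytes
difference = 47,563,476,480 bytes
47,563,476,480 / 1,000,000 = 47,563.48 MB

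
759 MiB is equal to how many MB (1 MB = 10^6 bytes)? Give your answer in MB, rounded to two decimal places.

759 MiB × 1,048,576 bytes/MiB = 795,869,184 bytes
1 MB = 10^6 bytes = 1,000,000 bytes
795,869,184 / 1,000,000 = 795.87 MB

795.87 MB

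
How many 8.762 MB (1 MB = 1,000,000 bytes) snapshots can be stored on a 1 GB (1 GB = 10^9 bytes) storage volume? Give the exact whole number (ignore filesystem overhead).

114

Capacity: 1 GB = 1,000,000,000 bytes
Per item: 8.762 MB = 8,762,000 bytes
⌊1,000,000,000 / 8,762,000⌋ = 114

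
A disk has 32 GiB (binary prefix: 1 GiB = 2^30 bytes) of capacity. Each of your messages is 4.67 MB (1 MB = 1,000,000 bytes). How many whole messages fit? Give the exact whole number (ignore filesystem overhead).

Capacity: 32 GiB = 34,359,738,368 bytes
Per item: 4.67 MB = 4,670,000 bytes
⌊34,359,738,368 / 4,670,000⌋ = 7,357

7,357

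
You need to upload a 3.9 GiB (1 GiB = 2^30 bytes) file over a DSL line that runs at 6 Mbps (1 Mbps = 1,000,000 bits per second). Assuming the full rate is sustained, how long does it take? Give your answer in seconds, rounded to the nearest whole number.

5,583 seconds

3.9 GiB = 4,187,593,113.6 bytes = 33,500,744,908.8 bits
6 Mbps = 6,000,000 bits/s
time = 33,500,744,908.8 / 6,000,000 = 5,583 s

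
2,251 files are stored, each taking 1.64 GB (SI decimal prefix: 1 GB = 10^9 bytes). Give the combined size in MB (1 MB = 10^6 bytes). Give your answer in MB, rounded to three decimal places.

Total = 2,251 × 1.64 GB = 3691.64 GB
= 3691.64 × 1,000,000,000 bytes = 3,691,640,000,000 bytes
1 MB = 1,000,000 bytes
3,691,640,000,000 / 1,000,000 = 3,691,640.000 MB

3,691,640.000 MB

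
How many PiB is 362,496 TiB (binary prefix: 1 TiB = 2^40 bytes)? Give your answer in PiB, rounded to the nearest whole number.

354 PiB

362,496 TiB = 362,496 × 2^40 bytes = 398,568,567,022,288,896 bytes
1 PiB = 1,125,899,906,842,624 bytes
398,568,567,022,288,896 / 1,125,899,906,842,624 = 354 PiB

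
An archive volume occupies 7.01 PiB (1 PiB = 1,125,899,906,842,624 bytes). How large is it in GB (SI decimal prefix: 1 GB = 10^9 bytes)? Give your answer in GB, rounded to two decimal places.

7,892,558.35 GB

7.01 PiB = 7.01 × 2^50 bytes = 7,892,558,346,966,794.24 bytes
1 GB = 10^9 bytes = 1,000,000,000 bytes
7,892,558,346,966,794.24 / 1,000,000,000 = 7,892,558.35 GB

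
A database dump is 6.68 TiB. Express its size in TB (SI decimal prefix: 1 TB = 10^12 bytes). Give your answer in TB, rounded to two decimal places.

7.34 TB

6.68 TiB × 1,099,511,627,776 bytes/TiB = 7,344,737,673,543.68 bytes
1 TB = 10^12 bytes = 1,000,000,000,000 bytes
7,344,737,673,543.68 / 1,000,000,000,000 = 7.34 TB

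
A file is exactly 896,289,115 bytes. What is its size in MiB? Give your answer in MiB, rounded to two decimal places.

896,289,115 bytes given.
1 MiB = 2^20 bytes = 1,048,576 bytes
896,289,115 / 1,048,576 = 854.77 MiB

854.77 MiB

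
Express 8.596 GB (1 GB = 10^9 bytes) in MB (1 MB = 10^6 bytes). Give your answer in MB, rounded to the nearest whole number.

8,596 MB

8.596 GB = 8.596 × 10^9 bytes = 8,596,000,000 bytes
1 MB = 1,000,000 bytes
8,596,000,000 / 1,000,000 = 8,596 MB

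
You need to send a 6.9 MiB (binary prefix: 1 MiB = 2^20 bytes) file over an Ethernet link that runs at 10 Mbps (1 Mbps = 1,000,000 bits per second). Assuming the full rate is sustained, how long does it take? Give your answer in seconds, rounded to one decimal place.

6.9 MiB = 7,235,174.4 bytes = 57,881,395.2 bits
10 Mbps = 10,000,000 bits/s
time = 57,881,395.2 / 10,000,000 = 5.8 s

5.8 seconds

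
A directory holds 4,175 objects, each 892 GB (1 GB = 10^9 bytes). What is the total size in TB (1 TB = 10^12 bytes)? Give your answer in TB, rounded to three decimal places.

3,724.100 TB

Total = 4,175 × 892 GB = 3,724,100 GB
= 3,724,100 × 1,000,000,000 bytes = 3,724,100,000,000,000 bytes
1 TB = 1,000,000,000,000 bytes
3,724,100,000,000,000 / 1,000,000,000,000 = 3,724.100 TB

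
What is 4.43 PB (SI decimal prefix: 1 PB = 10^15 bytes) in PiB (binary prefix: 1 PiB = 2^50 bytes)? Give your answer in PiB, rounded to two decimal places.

4.43 PB × 1,000,000,000,000,000 bytes/PB = 4,430,000,000,000,000 bytes
1 PiB = 1,125,899,906,842,624 bytes
4,430,000,000,000,000 / 1,125,899,906,842,624 = 3.93 PiB

3.93 PiB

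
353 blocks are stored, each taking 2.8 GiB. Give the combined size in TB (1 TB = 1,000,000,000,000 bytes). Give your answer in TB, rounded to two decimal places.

Total = 353 × 2.8 GiB = 988.4 GiB
= 988.4 × 1,073,741,824 bytes = 1,061,286,418,841.6 bytes
1 TB = 1,000,000,000,000 bytes
1,061,286,418,841.6 / 1,000,000,000,000 = 1.06 TB

1.06 TB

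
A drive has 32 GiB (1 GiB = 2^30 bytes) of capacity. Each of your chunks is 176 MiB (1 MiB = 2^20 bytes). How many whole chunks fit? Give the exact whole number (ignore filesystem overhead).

Capacity: 32 GiB = 34,359,738,368 bytes
Per item: 176 MiB = 184,549,376 bytes
⌊34,359,738,368 / 184,549,376⌋ = 186

186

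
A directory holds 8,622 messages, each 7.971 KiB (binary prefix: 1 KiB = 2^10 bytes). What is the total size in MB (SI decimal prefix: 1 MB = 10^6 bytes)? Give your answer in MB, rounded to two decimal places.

Total = 8,622 × 7.971 KiB = 68725.962 KiB
= 68725.962 × 1,024 bytes = 70,375,385.088 bytes
1 MB = 1,000,000 bytes
70,375,385.088 / 1,000,000 = 70.38 MB

70.38 MB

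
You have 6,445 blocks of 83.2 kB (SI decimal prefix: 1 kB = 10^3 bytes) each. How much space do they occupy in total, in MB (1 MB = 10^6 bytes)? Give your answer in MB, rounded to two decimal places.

Total = 6,445 × 83.2 kB = 536,224 kB
= 536,224 × 1,000 bytes = 536,224,000 bytes
1 MB = 1,000,000 bytes
536,224,000 / 1,000,000 = 536.22 MB

536.22 MB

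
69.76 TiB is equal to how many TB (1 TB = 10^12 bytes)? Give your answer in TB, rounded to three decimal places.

76.702 TB

69.76 TiB = 69.76 × 2^40 bytes = 76,701,931,153,653.76 bytes
1 TB = 10^12 bytes = 1,000,000,000,000 bytes
76,701,931,153,653.76 / 1,000,000,000,000 = 76.702 TB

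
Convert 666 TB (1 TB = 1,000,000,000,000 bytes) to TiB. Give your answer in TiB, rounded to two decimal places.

605.72 TiB

666 TB = 666 × 10^12 bytes = 666,000,000,000,000 bytes
1 TiB = 1,099,511,627,776 bytes
666,000,000,000,000 / 1,099,511,627,776 = 605.72 TiB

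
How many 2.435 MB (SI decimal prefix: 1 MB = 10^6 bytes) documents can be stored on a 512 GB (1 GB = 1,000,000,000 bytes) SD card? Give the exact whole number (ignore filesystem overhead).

210,266

Capacity: 512 GB = 512,000,000,000 bytes
Per item: 2.435 MB = 2,435,000 bytes
⌊512,000,000,000 / 2,435,000⌋ = 210,266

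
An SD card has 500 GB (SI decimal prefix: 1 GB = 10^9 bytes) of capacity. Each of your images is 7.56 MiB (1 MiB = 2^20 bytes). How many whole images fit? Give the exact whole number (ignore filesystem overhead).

63,073

Capacity: 500 GB = 500,000,000,000 bytes
Per item: 7.56 MiB = 7,927,234.56 bytes
⌊500,000,000,000 / 7,927,234.56⌋ = 63,073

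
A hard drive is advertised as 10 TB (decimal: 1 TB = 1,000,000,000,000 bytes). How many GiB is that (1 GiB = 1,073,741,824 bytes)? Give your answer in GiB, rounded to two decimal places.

10 TB × 1,000,000,000,000 bytes/TB = 10,000,000,000,000 bytes
1 GiB = 1,073,741,824 bytes
10,000,000,000,000 / 1,073,741,824 = 9,313.23 GiB

9,313.23 GiB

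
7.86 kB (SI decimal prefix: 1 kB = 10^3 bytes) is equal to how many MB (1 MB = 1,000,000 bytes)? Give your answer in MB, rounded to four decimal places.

7.86 kB = 7.86 × 10^3 bytes = 7,860 bytes
1 MB = 1,000,000 bytes
7,860 / 1,000,000 = 0.0079 MB

0.0079 MB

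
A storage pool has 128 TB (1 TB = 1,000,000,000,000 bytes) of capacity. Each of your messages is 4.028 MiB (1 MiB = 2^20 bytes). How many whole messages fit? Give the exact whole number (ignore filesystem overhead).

30,305,440

Capacity: 128 TB = 128,000,000,000,000 bytes
Per item: 4.028 MiB = 4,223,664.128 bytes
⌊128,000,000,000,000 / 4,223,664.128⌋ = 30,305,440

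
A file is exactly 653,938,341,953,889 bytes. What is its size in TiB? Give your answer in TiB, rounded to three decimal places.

594.753 TiB

653,938,341,953,889 bytes given.
1 TiB = 1,099,511,627,776 bytes
653,938,341,953,889 / 1,099,511,627,776 = 594.753 TiB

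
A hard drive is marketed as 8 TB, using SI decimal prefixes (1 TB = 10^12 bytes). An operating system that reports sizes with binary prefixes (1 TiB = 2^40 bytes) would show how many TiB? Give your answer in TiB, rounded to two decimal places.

7.28 TiB

8 TB = 8 × 10^12 bytes = 8,000,000,000,000 bytes
1 TiB = 2^40 bytes = 1,099,511,627,776 bytes
8,000,000,000,000 / 1,099,511,627,776 = 7.28 TiB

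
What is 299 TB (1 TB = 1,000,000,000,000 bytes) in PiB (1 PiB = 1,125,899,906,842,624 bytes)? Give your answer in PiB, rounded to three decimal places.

0.266 PiB

299 TB = 299 × 10^12 bytes = 299,000,000,000,000 bytes
1 PiB = 2^50 bytes = 1,125,899,906,842,624 bytes
299,000,000,000,000 / 1,125,899,906,842,624 = 0.266 PiB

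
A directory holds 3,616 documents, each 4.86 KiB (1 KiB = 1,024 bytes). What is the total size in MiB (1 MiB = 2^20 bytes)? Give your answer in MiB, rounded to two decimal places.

17.16 MiB

Total = 3,616 × 4.86 KiB = 17573.76 KiB
= 17573.76 × 1,024 bytes = 17,995,530.24 bytes
1 MiB = 1,048,576 bytes
17,995,530.24 / 1,048,576 = 17.16 MiB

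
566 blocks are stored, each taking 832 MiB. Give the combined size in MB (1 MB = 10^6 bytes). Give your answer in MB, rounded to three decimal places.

Total = 566 × 832 MiB = 470,912 MiB
= 470,912 × 1,048,576 bytes = 493,787,021,312 bytes
1 MB = 1,000,000 bytes
493,787,021,312 / 1,000,000 = 493,787.021 MB

493,787.021 MB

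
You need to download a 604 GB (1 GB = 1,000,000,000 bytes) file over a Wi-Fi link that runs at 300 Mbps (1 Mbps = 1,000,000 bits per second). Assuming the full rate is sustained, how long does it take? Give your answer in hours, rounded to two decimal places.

604 GB = 604,000,000,000 bytes = 4,832,000,000,000 bits
300 Mbps = 300,000,000 bits/s
time = 4,832,000,000,000 / 300,000,000 = 16,106.6667 s
16,106.6667 s / 3600 = 4.47 hours

4.47 hours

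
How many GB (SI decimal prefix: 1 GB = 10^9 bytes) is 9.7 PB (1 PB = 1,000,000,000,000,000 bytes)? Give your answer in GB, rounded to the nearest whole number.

9,700,000 GB

9.7 PB = 9.7 × 10^15 bytes = 9,700,000,000,000,000 bytes
1 GB = 10^9 bytes = 1,000,000,000 bytes
9,700,000,000,000,000 / 1,000,000,000 = 9,700,000 GB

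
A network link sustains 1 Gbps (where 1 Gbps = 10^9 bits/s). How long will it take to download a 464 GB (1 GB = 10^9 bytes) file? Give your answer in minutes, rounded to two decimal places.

61.87 minutes

464 GB = 464,000,000,000 bytes = 3,712,000,000,000 bits
1 Gbps = 1,000,000,000 bits/s
time = 3,712,000,000,000 / 1,000,000,000 = 3,712.000 s
3,712.000 s / 60 = 61.87 minutes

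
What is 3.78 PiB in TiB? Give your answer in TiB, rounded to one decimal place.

3.78 PiB × 1,125,899,906,842,624 bytes/PiB = 4,255,901,647,865,118.72 bytes
1 TiB = 1,099,511,627,776 bytes
4,255,901,647,865,118.72 / 1,099,511,627,776 = 3,870.7 TiB

3,870.7 TiB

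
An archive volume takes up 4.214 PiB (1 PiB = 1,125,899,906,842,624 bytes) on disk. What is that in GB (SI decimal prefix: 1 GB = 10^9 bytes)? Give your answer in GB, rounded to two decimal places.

4.214 PiB = 4.214 × 2^50 bytes = 4,744,542,207,434,817.536 bytes
1 GB = 10^9 bytes = 1,000,000,000 bytes
4,744,542,207,434,817.536 / 1,000,000,000 = 4,744,542.21 GB

4,744,542.21 GB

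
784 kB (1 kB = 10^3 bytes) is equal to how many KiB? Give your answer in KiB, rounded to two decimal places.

765.63 KiB

784 kB = 784 × 10^3 bytes = 784,000 bytes
1 KiB = 2^10 bytes = 1,024 bytes
784,000 / 1,024 = 765.63 KiB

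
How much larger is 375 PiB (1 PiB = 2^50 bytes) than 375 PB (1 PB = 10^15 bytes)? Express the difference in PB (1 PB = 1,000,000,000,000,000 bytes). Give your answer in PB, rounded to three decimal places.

375 PiB = 375 × 1,125,899,906,842,624 = 422,212,465,065,984,000 bytes
375 PB = 375 × 1,000,000,000,000,000 = 375,000,000,000,000,000 bytes
difference = 47,212,465,065,984,000 bytes
47,212,465,065,984,000 / 1,000,000,000,000,000 = 47.212 PB

47.212 PB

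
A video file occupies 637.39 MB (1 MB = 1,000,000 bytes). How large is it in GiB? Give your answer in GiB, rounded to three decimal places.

637.39 MB = 637.39 × 10^6 bytes = 637,390,000 bytes
1 GiB = 1,073,741,824 bytes
637,390,000 / 1,073,741,824 = 0.594 GiB

0.594 GiB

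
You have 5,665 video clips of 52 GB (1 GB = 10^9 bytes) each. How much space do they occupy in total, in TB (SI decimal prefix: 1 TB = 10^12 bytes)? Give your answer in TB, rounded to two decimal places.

294.58 TB

Total = 5,665 × 52 GB = 294,580 GB
= 294,580 × 1,000,000,000 bytes = 294,580,000,000,000 bytes
1 TB = 1,000,000,000,000 bytes
294,580,000,000,000 / 1,000,000,000,000 = 294.58 TB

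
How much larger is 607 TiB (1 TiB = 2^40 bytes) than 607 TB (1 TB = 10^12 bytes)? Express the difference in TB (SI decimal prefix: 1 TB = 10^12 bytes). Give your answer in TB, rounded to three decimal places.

60.404 TB

607 TiB = 607 × 1,099,511,627,776 = 667,403,558,060,032 bytes
607 TB = 607 × 1,000,000,000,000 = 607,000,000,000,000 bytes
difference = 60,403,558,060,032 bytes
60,403,558,060,032 / 1,000,000,000,000 = 60.404 TB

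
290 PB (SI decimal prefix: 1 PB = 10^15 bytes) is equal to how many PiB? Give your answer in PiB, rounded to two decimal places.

290 PB = 290 × 10^15 bytes = 290,000,000,000,000,000 bytes
1 PiB = 2^50 bytes = 1,125,899,906,842,624 bytes
290,000,000,000,000,000 / 1,125,899,906,842,624 = 257.57 PiB

257.57 PiB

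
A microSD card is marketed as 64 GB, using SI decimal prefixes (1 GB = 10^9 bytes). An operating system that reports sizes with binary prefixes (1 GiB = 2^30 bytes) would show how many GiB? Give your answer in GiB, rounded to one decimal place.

64 GB × 1,000,000,000 bytes/GB = 64,000,000,000 bytes
1 GiB = 1,073,741,824 bytes
64,000,000,000 / 1,073,741,824 = 59.6 GiB

59.6 GiB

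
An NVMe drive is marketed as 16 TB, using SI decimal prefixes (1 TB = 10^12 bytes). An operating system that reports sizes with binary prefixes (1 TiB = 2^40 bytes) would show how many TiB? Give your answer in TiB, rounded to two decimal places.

14.55 TiB

16 TB = 16 × 10^12 bytes = 16,000,000,000,000 bytes
1 TiB = 1,099,511,627,776 bytes
16,000,000,000,000 / 1,099,511,627,776 = 14.55 TiB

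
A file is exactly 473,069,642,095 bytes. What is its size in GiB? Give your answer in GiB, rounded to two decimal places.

440.58 GiB

473,069,642,095 bytes given.
1 GiB = 1,073,741,824 bytes
473,069,642,095 / 1,073,741,824 = 440.58 GiB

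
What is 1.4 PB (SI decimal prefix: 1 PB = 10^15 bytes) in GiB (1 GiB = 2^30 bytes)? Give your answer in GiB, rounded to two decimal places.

1,303,851.60 GiB

1.4 PB = 1.4 × 10^15 bytes = 1,400,000,000,000,000 bytes
1 GiB = 2^30 bytes = 1,073,741,824 bytes
1,400,000,000,000,000 / 1,073,741,824 = 1,303,851.60 GiB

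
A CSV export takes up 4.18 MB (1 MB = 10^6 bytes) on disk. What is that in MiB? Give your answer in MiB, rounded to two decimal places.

3.99 MiB

4.18 MB = 4.18 × 10^6 bytes = 4,180,000 bytes
1 MiB = 1,048,576 bytes
4,180,000 / 1,048,576 = 3.99 MiB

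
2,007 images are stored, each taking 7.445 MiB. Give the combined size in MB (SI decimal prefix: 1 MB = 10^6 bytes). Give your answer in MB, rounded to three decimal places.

15,667.943 MB

Total = 2,007 × 7.445 MiB = 14942.115 MiB
= 14942.115 × 1,048,576 bytes = 15,667,943,178.24 bytes
1 MB = 1,000,000 bytes
15,667,943,178.24 / 1,000,000 = 15,667.943 MB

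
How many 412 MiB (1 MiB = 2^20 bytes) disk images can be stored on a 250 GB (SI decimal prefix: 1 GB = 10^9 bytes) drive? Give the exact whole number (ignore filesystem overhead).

578

Capacity: 250 GB = 250,000,000,000 bytes
Per item: 412 MiB = 432,013,312 bytes
⌊250,000,000,000 / 432,013,312⌋ = 578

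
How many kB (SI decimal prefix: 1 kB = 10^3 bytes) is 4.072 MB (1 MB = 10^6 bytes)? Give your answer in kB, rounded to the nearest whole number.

4.072 MB = 4.072 × 10^6 bytes = 4,072,000 bytes
1 kB = 1,000 bytes
4,072,000 / 1,000 = 4,072 kB

4,072 kB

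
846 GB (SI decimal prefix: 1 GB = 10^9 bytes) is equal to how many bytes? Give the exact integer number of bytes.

846 × 1,000,000,000 = 846,000,000,000 bytes  (1 GB = 10^9 bytes)

846,000,000,000 bytes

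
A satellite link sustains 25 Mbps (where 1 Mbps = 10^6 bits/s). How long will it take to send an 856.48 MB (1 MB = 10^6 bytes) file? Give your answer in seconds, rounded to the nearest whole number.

274 seconds

856.48 MB = 856,480,000 bytes = 6,851,840,000 bits
25 Mbps = 25,000,000 bits/s
time = 6,851,840,000 / 25,000,000 = 274 s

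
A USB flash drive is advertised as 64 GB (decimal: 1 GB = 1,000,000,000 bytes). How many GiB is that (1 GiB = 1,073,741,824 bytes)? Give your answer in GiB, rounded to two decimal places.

64 GB = 64 × 10^9 bytes = 64,000,000,000 bytes
1 GiB = 2^30 bytes = 1,073,741,824 bytes
64,000,000,000 / 1,073,741,824 = 59.60 GiB

59.60 GiB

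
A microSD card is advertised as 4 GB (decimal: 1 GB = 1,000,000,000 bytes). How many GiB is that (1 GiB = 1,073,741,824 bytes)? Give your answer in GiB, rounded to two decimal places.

4 GB = 4 × 10^9 bytes = 4,000,000,000 bytes
1 GiB = 2^30 bytes = 1,073,741,824 bytes
4,000,000,000 / 1,073,741,824 = 3.73 GiB

3.73 GiB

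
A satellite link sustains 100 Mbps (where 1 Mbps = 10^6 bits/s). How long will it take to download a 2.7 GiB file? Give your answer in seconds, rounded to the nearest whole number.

2.7 GiB = 2,899,102,924.8 bytes = 23,192,823,398.4 bits
100 Mbps = 100,000,000 bits/s
time = 23,192,823,398.4 / 100,000,000 = 232 s

232 seconds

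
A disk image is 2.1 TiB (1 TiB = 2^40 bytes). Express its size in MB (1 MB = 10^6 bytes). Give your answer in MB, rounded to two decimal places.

2,308,974.42 MB

2.1 TiB = 2.1 × 2^40 bytes = 2,308,974,418,329.6 bytes
1 MB = 10^6 bytes = 1,000,000 bytes
2,308,974,418,329.6 / 1,000,000 = 2,308,974.42 MB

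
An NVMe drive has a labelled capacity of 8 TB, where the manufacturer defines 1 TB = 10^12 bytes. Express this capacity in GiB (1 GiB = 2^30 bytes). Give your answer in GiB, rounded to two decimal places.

8 TB = 8 × 10^12 bytes = 8,000,000,000,000 bytes
1 GiB = 2^30 bytes = 1,073,741,824 bytes
8,000,000,000,000 / 1,073,741,824 = 7,450.58 GiB

7,450.58 GiB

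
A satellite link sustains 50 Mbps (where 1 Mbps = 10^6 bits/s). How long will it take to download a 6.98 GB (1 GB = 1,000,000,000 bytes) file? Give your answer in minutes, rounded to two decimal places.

18.61 minutes

6.98 GB = 6,980,000,000 bytes = 55,840,000,000 bits
50 Mbps = 50,000,000 bits/s
time = 55,840,000,000 / 50,000,000 = 1,116.800 s
1,116.800 s / 60 = 18.61 minutes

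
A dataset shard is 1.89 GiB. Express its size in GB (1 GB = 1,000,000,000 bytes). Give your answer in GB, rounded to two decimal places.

2.03 GB

1.89 GiB = 1.89 × 2^30 bytes = 2,029,372,047.36 bytes
1 GB = 1,000,000,000 bytes
2,029,372,047.36 / 1,000,000,000 = 2.03 GB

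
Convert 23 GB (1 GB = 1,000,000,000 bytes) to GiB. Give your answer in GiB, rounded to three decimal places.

21.420 GiB

23 GB × 1,000,000,000 bytes/GB = 23,000,000,000 bytes
1 GiB = 1,073,741,824 bytes
23,000,000,000 / 1,073,741,824 = 21.420 GiB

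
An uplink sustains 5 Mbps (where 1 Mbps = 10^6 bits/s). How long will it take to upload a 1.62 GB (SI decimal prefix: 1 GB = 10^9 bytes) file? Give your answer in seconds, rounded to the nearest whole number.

2,592 seconds

1.62 GB = 1,620,000,000 bytes = 12,960,000,000 bits
5 Mbps = 5,000,000 bits/s
time = 12,960,000,000 / 5,000,000 = 2,592 s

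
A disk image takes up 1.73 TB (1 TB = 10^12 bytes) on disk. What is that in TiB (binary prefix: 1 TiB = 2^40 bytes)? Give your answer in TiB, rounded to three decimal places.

1.573 TiB

1.73 TB × 1,000,000,000,000 bytes/TB = 1,730,000,000,000 bytes
1 TiB = 1,099,511,627,776 bytes
1,730,000,000,000 / 1,099,511,627,776 = 1.573 TiB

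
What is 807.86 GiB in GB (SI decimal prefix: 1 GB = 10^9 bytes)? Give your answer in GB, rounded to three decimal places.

807.86 GiB = 807.86 × 2^30 bytes = 867,433,069,936.64 bytes
1 GB = 1,000,000,000 bytes
867,433,069,936.64 / 1,000,000,000 = 867.433 GB

867.433 GB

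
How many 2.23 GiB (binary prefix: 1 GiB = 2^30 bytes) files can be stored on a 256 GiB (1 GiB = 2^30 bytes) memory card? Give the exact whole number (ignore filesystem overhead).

114

Capacity: 256 GiB = 274,877,906,944 bytes
Per item: 2.23 GiB = 2,394,444,267.52 bytes
⌊274,877,906,944 / 2,394,444,267.52⌋ = 114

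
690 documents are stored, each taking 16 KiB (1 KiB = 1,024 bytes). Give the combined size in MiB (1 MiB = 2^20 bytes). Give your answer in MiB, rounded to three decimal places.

10.781 MiB

Total = 690 × 16 KiB = 11,040 KiB
= 11,040 × 1,024 bytes = 11,304,960 bytes
1 MiB = 1,048,576 bytes
11,304,960 / 1,048,576 = 10.781 MiB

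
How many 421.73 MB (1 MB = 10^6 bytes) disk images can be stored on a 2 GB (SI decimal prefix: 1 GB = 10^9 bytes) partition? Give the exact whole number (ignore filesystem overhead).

4

Capacity: 2 GB = 2,000,000,000 bytes
Per item: 421.73 MB = 421,730,000 bytes
⌊2,000,000,000 / 421,730,000⌋ = 4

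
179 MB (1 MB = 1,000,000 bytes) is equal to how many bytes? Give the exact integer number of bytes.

179,000,000 bytes

179 × 1,000,000 = 179,000,000 bytes  (1 MB = 10^6 bytes)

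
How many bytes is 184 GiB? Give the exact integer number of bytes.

184 × 1,073,741,824 = 197,568,495,616 bytes  (1 GiB = 2^30 bytes)

197,568,495,616 bytes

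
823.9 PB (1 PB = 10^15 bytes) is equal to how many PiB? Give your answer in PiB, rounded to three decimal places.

731.770 PiB

823.9 PB × 1,000,000,000,000,000 bytes/PB = 823,900,000,000,000,000 bytes
1 PiB = 2^50 bytes = 1,125,899,906,842,624 bytes
823,900,000,000,000,000 / 1,125,899,906,842,624 = 731.770 PiB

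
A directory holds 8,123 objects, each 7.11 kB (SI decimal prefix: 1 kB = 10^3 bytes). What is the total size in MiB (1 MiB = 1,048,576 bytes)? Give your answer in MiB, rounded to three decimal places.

Total = 8,123 × 7.11 kB = 57754.53 kB
= 57754.53 × 1,000 bytes = 57,754,530 bytes
1 MiB = 1,048,576 bytes
57,754,530 / 1,048,576 = 55.079 MiB

55.079 MiB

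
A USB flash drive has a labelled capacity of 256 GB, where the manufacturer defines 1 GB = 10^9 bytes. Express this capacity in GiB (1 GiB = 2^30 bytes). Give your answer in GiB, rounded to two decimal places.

256 GB × 1,000,000,000 bytes/GB = 256,000,000,000 bytes
1 GiB = 1,073,741,824 bytes
256,000,000,000 / 1,073,741,824 = 238.42 GiB

238.42 GiB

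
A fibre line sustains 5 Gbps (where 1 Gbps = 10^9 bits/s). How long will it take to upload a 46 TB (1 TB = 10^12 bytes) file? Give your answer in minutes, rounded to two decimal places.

46 TB = 46,000,000,000,000 bytes = 368,000,000,000,000 bits
5 Gbps = 5,000,000,000 bits/s
time = 368,000,000,000,000 / 5,000,000,000 = 73,600.000 s
73,600.000 s / 60 = 1,226.67 minutes

1,226.67 minutes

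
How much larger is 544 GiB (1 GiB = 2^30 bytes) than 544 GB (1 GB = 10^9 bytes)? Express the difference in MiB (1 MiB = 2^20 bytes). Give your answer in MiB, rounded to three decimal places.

38,257.172 MiB

544 GiB = 544 × 1,073,741,824 = 584,115,552,256 bytes
544 GB = 544 × 1,000,000,000 = 544,000,000,000 bytes
difference = 40,115,552,256 bytes
40,115,552,256 / 1,048,576 = 38,257.172 MiB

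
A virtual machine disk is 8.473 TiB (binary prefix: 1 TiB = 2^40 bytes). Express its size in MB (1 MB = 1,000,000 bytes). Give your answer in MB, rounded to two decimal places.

9,316,162.02 MB

8.473 TiB × 1,099,511,627,776 bytes/TiB = 9,316,162,022,146.048 bytes
1 MB = 10^6 bytes = 1,000,000 bytes
9,316,162,022,146.048 / 1,000,000 = 9,316,162.02 MB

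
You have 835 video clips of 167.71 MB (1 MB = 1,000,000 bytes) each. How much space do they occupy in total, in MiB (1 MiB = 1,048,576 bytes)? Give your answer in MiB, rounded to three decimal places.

133,550.501 MiB

Total = 835 × 167.71 MB = 140037.85 MB
= 140037.85 × 1,000,000 bytes = 140,037,850,000 bytes
1 MiB = 1,048,576 bytes
140,037,850,000 / 1,048,576 = 133,550.501 MiB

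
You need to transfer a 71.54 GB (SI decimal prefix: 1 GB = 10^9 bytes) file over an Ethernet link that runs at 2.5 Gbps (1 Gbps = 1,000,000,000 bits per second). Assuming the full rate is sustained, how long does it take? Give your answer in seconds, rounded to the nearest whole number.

71.54 GB = 71,540,000,000 bytes = 572,320,000,000 bits
2.5 Gbps = 2,500,000,000 bits/s
time = 572,320,000,000 / 2,500,000,000 = 229 s

229 seconds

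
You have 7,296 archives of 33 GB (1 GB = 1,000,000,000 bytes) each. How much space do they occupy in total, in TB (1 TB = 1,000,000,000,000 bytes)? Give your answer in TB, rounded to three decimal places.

Total = 7,296 × 33 GB = 240,768 GB
= 240,768 × 1,000,000,000 bytes = 240,768,000,000,000 bytes
1 TB = 1,000,000,000,000 bytes
240,768,000,000,000 / 1,000,000,000,000 = 240.768 TB

240.768 TB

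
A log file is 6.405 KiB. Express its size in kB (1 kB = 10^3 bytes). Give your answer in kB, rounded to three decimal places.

6.559 kB

6.405 KiB = 6.405 × 2^10 bytes = 6,558.72 bytes
1 kB = 10^3 bytes = 1,000 bytes
6,558.72 / 1,000 = 6.559 kB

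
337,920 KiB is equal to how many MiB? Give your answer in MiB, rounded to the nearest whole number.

337,920 KiB = 337,920 × 2^10 bytes = 346,030,080 bytes
1 MiB = 2^20 bytes = 1,048,576 bytes
346,030,080 / 1,048,576 = 330 MiB

330 MiB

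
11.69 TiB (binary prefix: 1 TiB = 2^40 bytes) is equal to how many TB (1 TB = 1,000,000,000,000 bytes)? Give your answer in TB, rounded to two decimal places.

11.69 TiB = 11.69 × 2^40 bytes = 12,853,290,928,701.44 bytes
1 TB = 10^12 bytes = 1,000,000,000,000 bytes
12,853,290,928,701.44 / 1,000,000,000,000 = 12.85 TB

12.85 TB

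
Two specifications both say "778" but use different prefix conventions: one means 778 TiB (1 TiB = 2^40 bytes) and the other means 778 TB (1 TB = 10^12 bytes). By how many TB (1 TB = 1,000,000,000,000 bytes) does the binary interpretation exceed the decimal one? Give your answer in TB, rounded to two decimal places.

778 TiB = 778 × 1,099,511,627,776 = 855,420,046,409,728 bytes
778 TB = 778 × 1,000,000,000,000 = 778,000,000,000,000 bytes
difference = 77,420,046,409,728 bytes
77,420,046,409,728 / 1,000,000,000,000 = 77.42 TB

77.42 TB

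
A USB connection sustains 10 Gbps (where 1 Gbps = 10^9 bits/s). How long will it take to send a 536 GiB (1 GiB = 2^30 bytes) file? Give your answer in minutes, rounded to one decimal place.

536 GiB = 575,525,617,664 bytes = 4,604,204,941,312 bits
10 Gbps = 10,000,000,000 bits/s
time = 4,604,204,941,312 / 10,000,000,000 = 460.42 s
460.42 s / 60 = 7.7 minutes

7.7 minutes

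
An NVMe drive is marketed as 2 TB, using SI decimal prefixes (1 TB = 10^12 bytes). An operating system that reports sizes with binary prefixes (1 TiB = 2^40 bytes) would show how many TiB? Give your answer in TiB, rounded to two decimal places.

1.82 TiB

2 TB × 1,000,000,000,000 bytes/TB = 2,000,000,000,000 bytes
1 TiB = 1,099,511,627,776 bytes
2,000,000,000,000 / 1,099,511,627,776 = 1.82 TiB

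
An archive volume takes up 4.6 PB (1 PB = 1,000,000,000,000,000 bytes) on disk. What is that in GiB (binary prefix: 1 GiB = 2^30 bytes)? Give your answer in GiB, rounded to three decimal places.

4.6 PB × 1,000,000,000,000,000 bytes/PB = 4,600,000,000,000,000 bytes
1 GiB = 1,073,741,824 bytes
4,600,000,000,000,000 / 1,073,741,824 = 4,284,083.843 GiB

4,284,083.843 GiB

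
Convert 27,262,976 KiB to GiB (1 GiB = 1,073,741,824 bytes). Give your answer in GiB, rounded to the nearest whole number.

27,262,976 KiB = 27,262,976 × 2^10 bytes = 27,917,287,424 bytes
1 GiB = 2^30 bytes = 1,073,741,824 bytes
27,917,287,424 / 1,073,741,824 = 26 GiB

26 GiB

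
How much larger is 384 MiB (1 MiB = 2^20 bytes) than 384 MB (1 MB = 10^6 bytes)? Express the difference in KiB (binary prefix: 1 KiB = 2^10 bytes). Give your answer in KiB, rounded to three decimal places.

384 MiB = 384 × 1,048,576 = 402,653,184 bytes
384 MB = 384 × 1,000,000 = 384,000,000 bytes
difference = 18,653,184 bytes
18,653,184 / 1,024 = 18,216.000 KiB

18,216.000 KiB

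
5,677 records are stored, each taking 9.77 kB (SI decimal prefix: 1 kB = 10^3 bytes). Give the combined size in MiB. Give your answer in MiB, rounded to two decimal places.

Total = 5,677 × 9.77 kB = 55464.29 kB
= 55464.29 × 1,000 bytes = 55,464,290 bytes
1 MiB = 1,048,576 bytes
55,464,290 / 1,048,576 = 52.89 MiB

52.89 MiB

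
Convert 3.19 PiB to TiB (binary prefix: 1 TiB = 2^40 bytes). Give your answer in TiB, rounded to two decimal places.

3,266.56 TiB

3.19 PiB × 1,125,899,906,842,624 bytes/PiB = 3,591,620,702,827,970.56 bytes
1 TiB = 2^40 bytes = 1,099,511,627,776 bytes
3,591,620,702,827,970.56 / 1,099,511,627,776 = 3,266.56 TiB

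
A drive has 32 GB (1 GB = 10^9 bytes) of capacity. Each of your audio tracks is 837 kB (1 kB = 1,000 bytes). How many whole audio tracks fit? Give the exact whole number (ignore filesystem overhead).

38,231

Capacity: 32 GB = 32,000,000,000 bytes
Per item: 837 kB = 837,000 bytes
⌊32,000,000,000 / 837,000⌋ = 38,231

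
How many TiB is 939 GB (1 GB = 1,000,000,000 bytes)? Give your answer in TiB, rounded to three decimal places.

939 GB × 1,000,000,000 bytes/GB = 939,000,000,000 bytes
1 TiB = 2^40 bytes = 1,099,511,627,776 bytes
939,000,000,000 / 1,099,511,627,776 = 0.854 TiB

0.854 TiB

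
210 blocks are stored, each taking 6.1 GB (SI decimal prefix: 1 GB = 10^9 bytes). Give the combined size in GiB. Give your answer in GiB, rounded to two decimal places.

Total = 210 × 6.1 GB = 1281 GB
= 1281 × 1,000,000,000 bytes = 1,281,000,000,000 bytes
1 GiB = 1,073,741,824 bytes
1,281,000,000,000 / 1,073,741,824 = 1,193.02 GiB

1,193.02 GiB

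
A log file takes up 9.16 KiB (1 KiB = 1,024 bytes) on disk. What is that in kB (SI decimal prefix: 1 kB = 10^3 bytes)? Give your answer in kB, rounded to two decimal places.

9.16 KiB = 9.16 × 2^10 bytes = 9,379.84 bytes
1 kB = 10^3 bytes = 1,000 bytes
9,379.84 / 1,000 = 9.38 kB

9.38 kB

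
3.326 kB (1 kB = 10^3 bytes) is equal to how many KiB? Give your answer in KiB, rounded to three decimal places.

3.248 KiB

3.326 kB × 1,000 bytes/kB = 3,326 bytes
1 KiB = 1,024 bytes
3,326 / 1,024 = 3.248 KiB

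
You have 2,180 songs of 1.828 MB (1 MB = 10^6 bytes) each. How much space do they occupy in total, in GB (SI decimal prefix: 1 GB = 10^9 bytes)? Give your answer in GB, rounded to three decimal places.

Total = 2,180 × 1.828 MB = 3985.04 MB
= 3985.04 × 1,000,000 bytes = 3,985,040,000 bytes
1 GB = 1,000,000,000 bytes
3,985,040,000 / 1,000,000,000 = 3.985 GB

3.985 GB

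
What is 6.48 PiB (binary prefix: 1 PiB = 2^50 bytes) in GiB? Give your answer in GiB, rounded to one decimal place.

6.48 PiB = 6.48 × 2^50 bytes = 7,295,831,396,340,203.52 bytes
1 GiB = 1,073,741,824 bytes
7,295,831,396,340,203.52 / 1,073,741,824 = 6,794,772.5 GiB

6,794,772.5 GiB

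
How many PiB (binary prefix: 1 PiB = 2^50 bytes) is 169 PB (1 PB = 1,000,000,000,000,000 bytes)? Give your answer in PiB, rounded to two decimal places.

169 PB = 169 × 10^15 bytes = 169,000,000,000,000,000 bytes
1 PiB = 2^50 bytes = 1,125,899,906,842,624 bytes
169,000,000,000,000,000 / 1,125,899,906,842,624 = 150.10 PiB

150.10 PiB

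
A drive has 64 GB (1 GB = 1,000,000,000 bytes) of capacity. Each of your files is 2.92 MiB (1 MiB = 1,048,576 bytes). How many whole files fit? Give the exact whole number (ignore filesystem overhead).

Capacity: 64 GB = 64,000,000,000 bytes
Per item: 2.92 MiB = 3,061,841.92 bytes
⌊64,000,000,000 / 3,061,841.92⌋ = 20,902

20,902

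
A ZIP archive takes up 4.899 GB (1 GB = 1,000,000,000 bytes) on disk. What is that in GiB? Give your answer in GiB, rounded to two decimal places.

4.899 GB = 4.899 × 10^9 bytes = 4,899,000,000 bytes
1 GiB = 1,073,741,824 bytes
4,899,000,000 / 1,073,741,824 = 4.56 GiB

4.56 GiB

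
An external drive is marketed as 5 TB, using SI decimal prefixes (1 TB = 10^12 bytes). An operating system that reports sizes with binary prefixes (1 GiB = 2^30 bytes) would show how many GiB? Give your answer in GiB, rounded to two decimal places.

5 TB = 5 × 10^12 bytes = 5,000,000,000,000 bytes
1 GiB = 1,073,741,824 bytes
5,000,000,000,000 / 1,073,741,824 = 4,656.61 GiB

4,656.61 GiB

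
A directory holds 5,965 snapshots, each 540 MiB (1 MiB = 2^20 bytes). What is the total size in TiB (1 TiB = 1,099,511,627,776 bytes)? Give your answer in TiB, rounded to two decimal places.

3.07 TiB

Total = 5,965 × 540 MiB = 3,221,100 MiB
= 3,221,100 × 1,048,576 bytes = 3,377,568,153,600 bytes
1 TiB = 1,099,511,627,776 bytes
3,377,568,153,600 / 1,099,511,627,776 = 3.07 TiB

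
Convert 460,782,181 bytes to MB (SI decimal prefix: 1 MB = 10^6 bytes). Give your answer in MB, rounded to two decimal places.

460.78 MB

460,782,181 bytes given.
1 MB = 10^6 bytes = 1,000,000 bytes
460,782,181 / 1,000,000 = 460.78 MB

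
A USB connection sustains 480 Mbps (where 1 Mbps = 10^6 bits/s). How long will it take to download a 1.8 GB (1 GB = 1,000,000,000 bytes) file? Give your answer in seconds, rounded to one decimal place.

30.0 seconds

1.8 GB = 1,800,000,000 bytes = 14,400,000,000 bits
480 Mbps = 480,000,000 bits/s
time = 14,400,000,000 / 480,000,000 = 30.0 s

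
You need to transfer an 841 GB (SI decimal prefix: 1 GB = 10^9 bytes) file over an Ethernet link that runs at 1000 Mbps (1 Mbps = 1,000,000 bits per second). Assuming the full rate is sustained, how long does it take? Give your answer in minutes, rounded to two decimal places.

841 GB = 841,000,000,000 bytes = 6,728,000,000,000 bits
1000 Mbps = 1,000,000,000 bits/s
time = 6,728,000,000,000 / 1,000,000,000 = 6,728.000 s
6,728.000 s / 60 = 112.13 minutes

112.13 minutes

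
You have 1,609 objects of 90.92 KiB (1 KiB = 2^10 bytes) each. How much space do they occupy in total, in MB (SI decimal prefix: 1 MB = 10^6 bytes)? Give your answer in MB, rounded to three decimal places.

149.801 MB

Total = 1,609 × 90.92 KiB = 146290.28 KiB
= 146290.28 × 1,024 bytes = 149,801,246.72 bytes
1 MB = 1,000,000 bytes
149,801,246.72 / 1,000,000 = 149.801 MB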